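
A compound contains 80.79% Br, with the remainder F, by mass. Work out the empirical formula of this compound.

BrF

Assume 100 g: 80.79 g Br, 19.21 g F.
Br: 80.79 g ÷ 79.90 g/mol = 1.011 mol
F: 19.21 g ÷ 19.00 g/mol = 1.011 mol
Smallest is F at 1.011 mol; normalising gives Br 1.000, F 1.000
→ BrF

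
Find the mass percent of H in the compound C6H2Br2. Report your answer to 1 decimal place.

Molar mass = 6(12.01) + 2(1.008) + 2(79.90) = 233.876 g/mol
Mass of H per mole = 2 × 1.008 = 2.016 g
% H = 2.016 / 233.876 × 100 = 0.9%

0.9%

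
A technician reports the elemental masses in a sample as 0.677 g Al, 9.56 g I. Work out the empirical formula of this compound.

AlI3

Al: 0.677 g ÷ 26.98 g/mol = 0.02509 mol
I: 9.56 g ÷ 126.90 g/mol = 0.07533 mol
Ratios (÷ 0.02509): Al 1.000, I 3.002
≈ 1:3 → AlI3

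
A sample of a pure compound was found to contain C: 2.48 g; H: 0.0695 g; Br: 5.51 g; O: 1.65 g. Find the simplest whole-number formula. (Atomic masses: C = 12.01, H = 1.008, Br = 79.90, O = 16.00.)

n(C) = 2.48/12.01 = 0.2065, n(H) = 0.0695/1.008 = 0.06895, n(Br) = 5.51/79.90 = 0.06896, n(O) = 1.65/16.00 = 0.1031
Divide by the smallest (0.06895 mol H): C 2.995, H 1.000, Br 1.000, O 1.496
Scaling by 2: C 5.99, H 2.00, Br 2.00, O 2.99 → C6H2Br2O3

C6H2Br2O3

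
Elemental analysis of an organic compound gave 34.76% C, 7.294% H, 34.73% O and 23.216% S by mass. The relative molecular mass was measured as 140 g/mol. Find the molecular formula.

C4H10O3S

Assume 100 g: 34.76 g C, 7.294 g H, 34.73 g O, 23.216 g S.
C: 34.76 g ÷ 12.01 g/mol = 2.894 mol
H: 7.294 g ÷ 1.008 g/mol = 7.236 mol
O: 34.73 g ÷ 16.00 g/mol = 2.171 mol
S: 23.216 g ÷ 32.07 g/mol = 0.7239 mol
Divide by the smallest (0.7239 mol S): C 3.998, H 9.996, O 2.998, S 1.000
Ratio ≈ 4:10:3:1, so the empirical formula is C4H10O3S
Empirical-formula mass = 138.19 g/mol
n = 140 / 138.19 = 1.01 ≈ 1
Molecular formula = empirical formula = C4H10O3S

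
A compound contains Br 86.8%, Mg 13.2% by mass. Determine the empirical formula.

Assume 100 g: 86.8 g Br, 13.2 g Mg.
Br: 86.8 g ÷ 79.90 g/mol = 1.086 mol
Mg: 13.2 g ÷ 24.31 g/mol = 0.543 mol
Smallest is Mg at 0.543 mol; normalising gives Br 2.001, Mg 1.000
Ratio ≈ 2:1, so the empirical formula is Br2Mg

Br2Mg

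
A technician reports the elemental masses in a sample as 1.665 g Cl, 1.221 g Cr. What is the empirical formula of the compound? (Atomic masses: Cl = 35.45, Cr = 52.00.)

Cl2Cr

Cl: 1.665 g ÷ 35.45 g/mol = 0.04697 mol
Cr: 1.221 g ÷ 52.00 g/mol = 0.02348 mol
Smallest is Cr at 0.02348 mol; normalising gives Cl 2.000, Cr 1.000
→ Cl2Cr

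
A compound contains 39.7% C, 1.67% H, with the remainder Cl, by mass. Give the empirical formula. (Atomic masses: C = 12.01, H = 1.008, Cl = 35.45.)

C2HCl

Assume 100 g: 39.7 g C, 1.67 g H, 58.63 g Cl.
C: 39.7 g ÷ 12.01 g/mol = 3.306 mol
H: 1.67 g ÷ 1.008 g/mol = 1.657 mol
Cl: 58.63 g ÷ 35.45 g/mol = 1.654 mol
Divide by the smallest (1.654 mol Cl): C 1.999, H 1.002, Cl 1.000
≈ 2:1:1 → C2HCl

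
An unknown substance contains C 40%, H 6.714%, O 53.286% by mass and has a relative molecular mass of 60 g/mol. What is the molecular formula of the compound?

Assume 100 g: 40 g C, 6.714 g H, 53.286 g O.
Moles — C: 40 / 12.01 = 3.331 mol; H: 6.714 / 1.008 = 6.661 mol; O: 53.286 / 16.00 = 3.33 mol
Smallest is O at 3.33 mol; normalising gives C 1.000, H 2.000, O 1.000
→ CH2O
Empirical-formula mass = 30.03 g/mol
n = 60 / 30.03 = 2.00 ≈ 2
Molecular formula = (CH2O)×2 = C2H4O2

C2H4O2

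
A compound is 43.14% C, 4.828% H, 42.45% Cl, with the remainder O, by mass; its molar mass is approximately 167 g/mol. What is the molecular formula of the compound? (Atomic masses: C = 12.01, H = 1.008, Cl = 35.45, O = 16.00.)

Assume 100 g: 43.14 g C, 4.828 g H, 42.45 g Cl, 9.582 g O.
C: 43.14 g ÷ 12.01 g/mol = 3.592 mol
H: 4.828 g ÷ 1.008 g/mol = 4.79 mol
Cl: 42.45 g ÷ 35.45 g/mol = 1.197 mol
O: 9.582 g ÷ 16.00 g/mol = 0.5989 mol
Smallest is O at 0.5989 mol; normalising gives C 5.998, H 7.998, Cl 2.000, O 1.000
Ratio ≈ 6:8:2:1, so the empirical formula is C6H8Cl2O
Empirical-formula mass = 167.02 g/mol
n = 167 / 167.02 = 1.00 ≈ 1
Molecular formula = empirical formula = C6H8Cl2O

C6H8Cl2O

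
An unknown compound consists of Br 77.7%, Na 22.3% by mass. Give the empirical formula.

Assume 100 g: 77.7 g Br, 22.3 g Na.
Moles — Br: 77.7 / 79.90 = 0.9725 mol; Na: 22.3 / 22.99 = 0.97 mol
Divide by the smallest (0.97 mol Na): Br 1.003, Na 1.000
→ BrNa

BrNa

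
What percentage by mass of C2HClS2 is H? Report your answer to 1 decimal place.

0.8%

Molar mass = 2(12.01) + 1(1.008) + 1(35.45) + 2(32.07) = 124.618 g/mol
Mass of H per mole = 1 × 1.008 = 1.008 g
% H = 1.008 / 124.618 × 100 = 0.8%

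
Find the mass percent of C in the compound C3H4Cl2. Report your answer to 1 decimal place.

32.5%

Molar mass = 3(12.01) + 4(1.008) + 2(35.45) = 110.962 g/mol
Mass of C per mole = 3 × 12.01 = 36.030 g
% C = 36.030 / 110.962 × 100 = 32.5%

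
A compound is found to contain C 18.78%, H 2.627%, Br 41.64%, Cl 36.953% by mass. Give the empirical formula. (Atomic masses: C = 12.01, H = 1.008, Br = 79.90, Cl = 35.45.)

Assume 100 g: 18.78 g C, 2.627 g H, 41.64 g Br, 36.953 g Cl.
n(C) = 18.78/12.01 = 1.564, n(H) = 2.627/1.008 = 2.606, n(Br) = 41.64/79.90 = 0.5212, n(Cl) = 36.953/35.45 = 1.042
Ratios (÷ 0.5212): C 3.000, H 5.001, Br 1.000, Cl 2.000
Ratio ≈ 3:5:1:2, so the empirical formula is C3H5BrCl2

C3H5BrCl2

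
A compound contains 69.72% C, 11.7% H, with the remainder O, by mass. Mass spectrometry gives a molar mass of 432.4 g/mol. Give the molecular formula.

Assume 100 g: 69.72 g C, 11.7 g H, 18.58 g O.
Moles — C: 69.72 / 12.01 = 5.805 mol; H: 11.7 / 1.008 = 11.61 mol; O: 18.58 / 16.00 = 1.161 mol
Divide by the smallest (1.161 mol O): C 4.999, H 9.995, O 1.000
≈ 5:10:1 → C5H10O
Empirical-formula mass = 86.13 g/mol
n = 432.4 / 86.13 = 5.02 ≈ 5
Molecular formula = (C5H10O)×5 = C25H50O5

C25H50O5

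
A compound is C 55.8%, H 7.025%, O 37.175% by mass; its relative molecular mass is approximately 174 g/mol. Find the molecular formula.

Assume 100 g: 55.8 g C, 7.025 g H, 37.175 g O.
Moles — C: 55.8 / 12.01 = 4.646 mol; H: 7.025 / 1.008 = 6.969 mol; O: 37.175 / 16.00 = 2.323 mol
Ratios (÷ 2.323): C 2.000, H 3.000, O 1.000
Ratio ≈ 2:3:1, so the empirical formula is C2H3O
Empirical-formula mass = 43.04 g/mol
n = 174 / 43.04 = 4.04 ≈ 4
Molecular formula = (C2H3O)×4 = C8H12O4

C8H12O4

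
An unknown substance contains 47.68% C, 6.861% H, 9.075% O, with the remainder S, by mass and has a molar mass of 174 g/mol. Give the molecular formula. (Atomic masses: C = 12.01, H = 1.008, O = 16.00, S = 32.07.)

Assume 100 g: 47.68 g C, 6.861 g H, 9.075 g O, 36.384 g S.
C: 47.68 g ÷ 12.01 g/mol = 3.97 mol
H: 6.861 g ÷ 1.008 g/mol = 6.807 mol
O: 9.075 g ÷ 16.00 g/mol = 0.5672 mol
S: 36.384 g ÷ 32.07 g/mol = 1.135 mol
Smallest is O at 0.5672 mol; normalising gives C 6.999, H 12.001, O 1.000, S 2.000
→ C7H12OS2
Empirical-formula mass = 176.31 g/mol
n = 174 / 176.31 = 0.99 ≈ 1
Molecular formula = empirical formula = C7H12OS2

C7H12OS2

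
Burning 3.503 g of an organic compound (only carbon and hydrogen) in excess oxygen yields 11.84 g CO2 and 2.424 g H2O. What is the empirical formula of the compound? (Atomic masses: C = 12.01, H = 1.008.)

CH

mol C = 11.84 / 44.01 = 0.2690; mass C = 0.2690 × 12.01 = 3.231 g
mol H = 2 × (2.424 / 18.02) = 0.2690; mass H = 0.2690 × 1.008 = 0.2712 g
Ratios (÷ 0.269): C 1.000, H 1.000
≈ 1:1 → CH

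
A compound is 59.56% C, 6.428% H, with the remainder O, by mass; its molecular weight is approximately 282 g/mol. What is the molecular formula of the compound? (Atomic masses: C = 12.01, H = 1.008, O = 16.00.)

Assume 100 g: 59.56 g C, 6.428 g H, 34.012 g O.
n(C) = 59.56/12.01 = 4.959, n(H) = 6.428/1.008 = 6.377, n(O) = 34.012/16.00 = 2.126
Smallest is O at 2.126 mol; normalising gives C 2.333, H 3.000, O 1.000
Scaling by 3: C 7.00, H 9.00, O 3.00 → C7H9O3
Empirical-formula mass = 141.14 g/mol
n = 282 / 141.14 = 2.00 ≈ 2
Molecular formula = (C7H9O3)×2 = C14H18O6

C14H18O6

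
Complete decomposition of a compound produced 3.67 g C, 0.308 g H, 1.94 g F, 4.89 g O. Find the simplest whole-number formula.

C3H3FO3

n(C) = 3.67/12.01 = 0.3056, n(H) = 0.308/1.008 = 0.3056, n(F) = 1.94/19.00 = 0.1021, n(O) = 4.89/16.00 = 0.3056
Divide by the smallest (0.1021 mol F): C 2.993, H 2.993, F 1.000, O 2.993
≈ 3:3:1:3 → C3H3FO3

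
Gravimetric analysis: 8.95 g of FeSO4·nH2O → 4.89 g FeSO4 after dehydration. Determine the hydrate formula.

FeSO4·7H2O

Mass of water lost = 8.95 − 4.89 = 4.06 g → 4.06 / 18.02 = 0.2253 mol H2O
Molar mass of FeSO4 = 151.92 g/mol → mol FeSO4 = 4.89 / 151.92 = 0.03219
n = 0.2253 / 0.03219 = 7.00 ≈ 7 → FeSO4·7H2O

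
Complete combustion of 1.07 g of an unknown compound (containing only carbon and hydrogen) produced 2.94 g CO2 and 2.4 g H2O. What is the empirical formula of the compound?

CH4

mol C = 2.94 / 44.01 = 0.06680; mass C = 0.06680 × 12.01 = 0.8023 g
mol H = 2 × (2.4 / 18.02) = 0.2664; mass H = 0.2664 × 1.008 = 0.2685 g
Ratios (÷ 0.0668): C 1.000, H 3.987
Ratio ≈ 1:4, so the empirical formula is CH4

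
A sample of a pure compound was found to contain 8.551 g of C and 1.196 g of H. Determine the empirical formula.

C: 8.551 g ÷ 12.01 g/mol = 0.712 mol
H: 1.196 g ÷ 1.008 g/mol = 1.187 mol
Ratios (÷ 0.712): C 1.000, H 1.666
Multiply by 3: C 3.00, H 5.00 → C3H5

C3H5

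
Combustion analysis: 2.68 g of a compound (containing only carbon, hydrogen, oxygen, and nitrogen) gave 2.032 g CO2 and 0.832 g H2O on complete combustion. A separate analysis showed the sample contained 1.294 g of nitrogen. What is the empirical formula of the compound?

CH2N2O

mol C = 2.032 / 44.01 = 0.04617; mass C = 0.04617 × 12.01 = 0.5545 g
mol H = 2 × (0.832 / 18.02) = 0.09234; mass H = 0.09234 × 1.008 = 0.09308 g
mol N = 1.294 / 14.01 = 0.09236
mass O = 2.68 − (1.942) = 0.7384 g → mol O = 0.04615
Smallest is O at 0.04615 mol; normalising gives C 1.000, H 2.001, N 2.001, O 1.000
→ CH2N2O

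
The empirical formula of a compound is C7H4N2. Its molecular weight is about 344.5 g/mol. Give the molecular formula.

C21H12N6

Empirical-formula mass = 116.12 g/mol
n = 344.5 / 116.12 = 2.97 ≈ 3
Molecular formula = (C7H4N2)3 = C21H12N6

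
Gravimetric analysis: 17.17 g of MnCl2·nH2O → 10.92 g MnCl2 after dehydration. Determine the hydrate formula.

Mass of water lost = 17.17 − 10.92 = 6.25 g → 6.25 / 18.02 = 0.3468 mol H2O
Molar mass of MnCl2 = 125.84 g/mol → mol MnCl2 = 10.92 / 125.84 = 0.08678
n = 0.3468 / 0.08678 = 4.00 ≈ 4 → MnCl2·4H2O

MnCl2·4H2O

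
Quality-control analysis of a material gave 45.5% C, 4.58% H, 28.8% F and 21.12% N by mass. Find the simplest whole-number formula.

C5H6F2N2

Assume 100 g: 45.5 g C, 4.58 g H, 28.8 g F, 21.12 g N.
C: 45.5 g ÷ 12.01 g/mol = 3.789 mol
H: 4.58 g ÷ 1.008 g/mol = 4.544 mol
F: 28.8 g ÷ 19.00 g/mol = 1.516 mol
N: 21.12 g ÷ 14.01 g/mol = 1.507 mol
Divide by the smallest (1.507 mol N): C 2.513, H 3.014, F 1.006, N 1.000
Multiply by 2: C 5.03, H 6.03, F 2.01, N 2.00 → C5H6F2N2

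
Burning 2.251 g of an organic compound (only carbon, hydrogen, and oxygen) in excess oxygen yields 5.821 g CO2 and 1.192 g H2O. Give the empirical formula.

mol C = 5.821 / 44.01 = 0.1323; mass C = 0.1323 × 12.01 = 1.589 g
mol H = 2 × (1.192 / 18.02) = 0.1323; mass H = 0.1323 × 1.008 = 0.1334 g
mass O = 2.251 − (1.722) = 0.5291 g → mol O = 0.03307
Divide by the smallest (0.03307 mol O): C 3.999, H 4.000, O 1.000
Ratio ≈ 4:4:1, so the empirical formula is C4H4O

C4H4O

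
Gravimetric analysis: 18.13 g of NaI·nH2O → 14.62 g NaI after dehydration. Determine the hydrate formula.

Mass of water lost = 18.13 − 14.62 = 3.51 g → 3.51 / 18.02 = 0.1948 mol H2O
Molar mass of NaI = 149.89 g/mol → mol NaI = 14.62 / 149.89 = 0.09754
n = 0.1948 / 0.09754 = 2.00 ≈ 2 → NaI·2H2O

NaI·2H2O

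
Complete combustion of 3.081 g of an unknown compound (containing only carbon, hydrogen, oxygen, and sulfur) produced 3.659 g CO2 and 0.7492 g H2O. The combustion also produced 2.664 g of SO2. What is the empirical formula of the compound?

mol C = 3.659 / 44.01 = 0.08314; mass C = 0.08314 × 12.01 = 0.9985 g
mol H = 2 × (0.7492 / 18.02) = 0.08315; mass H = 0.08315 × 1.008 = 0.08382 g
mol S = 2.664 / 64.07 = 0.04158; mass S = 1.333 g
mass O = 3.081 − (2.416) = 0.6652 g → mol O = 0.04158
Divide by the smallest (0.04158 mol O): C 2.000, H 2.000, O 1.000, S 1.000
Ratio ≈ 2:2:1:1, so the empirical formula is C2H2OS

C2H2OS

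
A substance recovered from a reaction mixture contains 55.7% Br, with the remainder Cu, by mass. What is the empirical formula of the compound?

Assume 100 g: 55.7 g Br, 44.3 g Cu.
Br: 55.7 g ÷ 79.90 g/mol = 0.6971 mol
Cu: 44.3 g ÷ 63.55 g/mol = 0.6971 mol
Divide by the smallest (0.6971 mol Cu): Br 1.000, Cu 1.000
≈ 1:1 → BrCu

BrCu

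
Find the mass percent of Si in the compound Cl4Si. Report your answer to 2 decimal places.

Molar mass = 4(35.45) + 1(28.09) = 169.890 g/mol
Mass of Si per mole = 1 × 28.09 = 28.090 g
% Si = 28.090 / 169.890 × 100 = 16.53%

16.53%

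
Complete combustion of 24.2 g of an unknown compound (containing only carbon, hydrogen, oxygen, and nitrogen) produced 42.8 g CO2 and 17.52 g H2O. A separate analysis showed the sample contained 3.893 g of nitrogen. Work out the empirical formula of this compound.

mol C = 42.8 / 44.01 = 0.9725; mass C = 0.9725 × 12.01 = 11.68 g
mol H = 2 × (17.52 / 18.02) = 1.945; mass H = 1.945 × 1.008 = 1.960 g
mol N = 3.893 / 14.01 = 0.2779
mass O = 24.2 − (17.53) = 6.667 g → mol O = 0.4167
Divide by the smallest (0.2779 mol N): C 3.500, H 6.998, N 1.000, O 1.500
Scaling by 2: C 7.00, H 14.00, N 2.00, O 3.00 → C7H14N2O3

C7H14N2O3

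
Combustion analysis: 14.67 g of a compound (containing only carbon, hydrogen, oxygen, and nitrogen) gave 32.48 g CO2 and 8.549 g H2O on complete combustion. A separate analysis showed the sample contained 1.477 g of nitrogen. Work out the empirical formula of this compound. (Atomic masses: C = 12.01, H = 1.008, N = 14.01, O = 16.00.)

mol C = 32.48 / 44.01 = 0.7380; mass C = 0.7380 × 12.01 = 8.864 g
mol H = 2 × (8.549 / 18.02) = 0.9488; mass H = 0.9488 × 1.008 = 0.9564 g
mol N = 1.477 / 14.01 = 0.1054
mass O = 14.67 − (11.30) = 3.373 g → mol O = 0.2108
Ratios (÷ 0.1054): C 7.000, H 9.000, N 1.000, O 2.000
→ C7H9NO2

C7H9NO2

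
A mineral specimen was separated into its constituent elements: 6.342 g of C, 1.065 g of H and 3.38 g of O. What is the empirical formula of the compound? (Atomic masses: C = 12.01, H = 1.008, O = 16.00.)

C5H10O2

n(C) = 6.342/12.01 = 0.5281, n(H) = 1.065/1.008 = 1.057, n(O) = 3.38/16.00 = 0.2112
Divide by the smallest (0.2112 mol O): C 2.500, H 5.001, O 1.000
×2: C 5.00, H 10.00, O 2.00 → C5H10O2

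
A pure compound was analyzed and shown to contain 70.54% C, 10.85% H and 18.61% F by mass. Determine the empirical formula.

Assume 100 g: 70.54 g C, 10.85 g H, 18.61 g F.
n(C) = 70.54/12.01 = 5.873, n(H) = 10.85/1.008 = 10.76, n(F) = 18.61/19.00 = 0.9795
Divide by the smallest (0.9795 mol F): C 5.997, H 10.989, F 1.000
→ C6H11F

C6H11F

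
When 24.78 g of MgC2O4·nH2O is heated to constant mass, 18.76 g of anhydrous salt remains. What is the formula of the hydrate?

Mass of water lost = 24.78 − 18.76 = 6.02 g → 6.02 / 18.02 = 0.3341 mol H2O
Molar mass of MgC2O4 = 112.33 g/mol → mol MgC2O4 = 18.76 / 112.33 = 0.167
n = 0.3341 / 0.167 = 2.00 ≈ 2 → MgC2O4·2H2O

MgC2O4·2H2O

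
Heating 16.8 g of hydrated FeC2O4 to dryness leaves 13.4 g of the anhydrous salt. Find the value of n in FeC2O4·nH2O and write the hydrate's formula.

FeC2O4·2H2O

Mass of water lost = 16.8 − 13.4 = 3.4 g → 3.4 / 18.02 = 0.1887 mol H2O
Molar mass of FeC2O4 = 143.87 g/mol → mol FeC2O4 = 13.4 / 143.87 = 0.09314
n = 0.1887 / 0.09314 = 2.03 ≈ 2 → FeC2O4·2H2O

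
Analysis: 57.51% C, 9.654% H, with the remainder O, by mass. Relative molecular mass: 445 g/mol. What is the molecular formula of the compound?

C21H42O9

Assume 100 g: 57.51 g C, 9.654 g H, 32.836 g O.
Moles — C: 57.51 / 12.01 = 4.789 mol; H: 9.654 / 1.008 = 9.577 mol; O: 32.836 / 16.00 = 2.052 mol
Ratios (÷ 2.052): C 2.333, H 4.667, O 1.000
Scaling by 3: C 7.00, H 14.00, O 3.00 → C7H14O3
Empirical-formula mass = 146.18 g/mol
n = 445 / 146.18 = 3.04 ≈ 3
Molecular formula = (C7H14O3)×3 = C21H42O9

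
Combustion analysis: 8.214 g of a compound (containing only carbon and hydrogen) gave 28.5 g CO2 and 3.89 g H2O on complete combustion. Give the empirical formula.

mol C = 28.5 / 44.01 = 0.6476; mass C = 0.6476 × 12.01 = 7.777 g
mol H = 2 × (3.89 / 18.02) = 0.4317; mass H = 0.4317 × 1.008 = 0.4352 g
Divide by the smallest (0.4317 mol H): C 1.500, H 1.000
Multiply by 2: C 3.00, H 2.00 → C3H2

C3H2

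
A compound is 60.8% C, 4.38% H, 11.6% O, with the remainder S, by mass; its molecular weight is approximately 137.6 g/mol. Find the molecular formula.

Assume 100 g: 60.8 g C, 4.38 g H, 11.6 g O, 23.22 g S.
Moles — C: 60.8 / 12.01 = 5.062 mol; H: 4.38 / 1.008 = 4.345 mol; O: 11.6 / 16.00 = 0.725 mol; S: 23.22 / 32.07 = 0.724 mol
Smallest is S at 0.724 mol; normalising gives C 6.992, H 6.001, O 1.001, S 1.000
Ratio ≈ 7:6:1:1, so the empirical formula is C7H6OS
Empirical-formula mass = 138.19 g/mol
n = 137.6 / 138.19 = 1.00 ≈ 1
Molecular formula = empirical formula = C7H6OS

C7H6OS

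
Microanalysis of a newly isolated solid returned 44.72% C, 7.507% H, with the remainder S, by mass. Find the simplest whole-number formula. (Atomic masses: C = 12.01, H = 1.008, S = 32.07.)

C5H10S2

Assume 100 g: 44.72 g C, 7.507 g H, 47.773 g S.
C: 44.72 g ÷ 12.01 g/mol = 3.724 mol
H: 7.507 g ÷ 1.008 g/mol = 7.447 mol
S: 47.773 g ÷ 32.07 g/mol = 1.49 mol
Divide by the smallest (1.49 mol S): C 2.500, H 4.999, S 1.000
Scaling by 2: C 5.00, H 10.00, S 2.00 → C5H10S2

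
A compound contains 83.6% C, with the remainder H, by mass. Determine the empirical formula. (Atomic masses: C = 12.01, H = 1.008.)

C3H7

Assume 100 g: 83.6 g C, 16.4 g H.
C: 83.6 g ÷ 12.01 g/mol = 6.961 mol
H: 16.4 g ÷ 1.008 g/mol = 16.27 mol
Divide by the smallest (6.961 mol C): C 1.000, H 2.337
Scaling by 3: C 3.00, H 7.01 → C3H7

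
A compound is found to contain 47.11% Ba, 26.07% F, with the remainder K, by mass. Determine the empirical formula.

BaF4K2

Assume 100 g: 47.11 g Ba, 26.07 g F, 26.82 g K.
Moles — Ba: 47.11 / 137.33 = 0.343 mol; F: 26.07 / 19.00 = 1.372 mol; K: 26.82 / 39.10 = 0.6859 mol
Smallest is Ba at 0.343 mol; normalising gives Ba 1.000, F 4.000, K 2.000
≈ 1:4:2 → BaF4K2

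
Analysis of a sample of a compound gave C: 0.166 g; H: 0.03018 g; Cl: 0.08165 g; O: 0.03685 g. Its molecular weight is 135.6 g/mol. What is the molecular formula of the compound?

C: 0.166 g ÷ 12.01 g/mol = 0.01382 mol
H: 0.03018 g ÷ 1.008 g/mol = 0.02994 mol
Cl: 0.08165 g ÷ 35.45 g/mol = 0.002303 mol
O: 0.03685 g ÷ 16.00 g/mol = 0.002303 mol
Smallest is O at 0.002303 mol; normalising gives C 6.001, H 13.000, Cl 1.000, O 1.000
≈ 6:13:1:1 → C6H13ClO
Empirical-formula mass = 136.61 g/mol
n = 135.6 / 136.61 = 0.99 ≈ 1
Molecular formula = empirical formula = C6H13ClO

C6H13ClO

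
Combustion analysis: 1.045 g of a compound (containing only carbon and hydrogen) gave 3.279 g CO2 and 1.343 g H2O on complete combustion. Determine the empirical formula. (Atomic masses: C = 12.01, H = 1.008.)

mol C = 3.279 / 44.01 = 0.07451; mass C = 0.07451 × 12.01 = 0.8948 g
mol H = 2 × (1.343 / 18.02) = 0.1491; mass H = 0.1491 × 1.008 = 0.1502 g
Divide by the smallest (0.07451 mol C): C 1.000, H 2.001
→ CH2

CH2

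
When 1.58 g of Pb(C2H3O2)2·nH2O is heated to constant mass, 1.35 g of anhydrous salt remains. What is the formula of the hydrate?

Pb(C2H3O2)2·3H2O

Mass of water lost = 1.58 − 1.35 = 0.23 g → 0.23 / 18.02 = 0.01276 mol H2O
Molar mass of Pb(C2H3O2)2 = 325.29 g/mol → mol Pb(C2H3O2)2 = 1.35 / 325.29 = 0.00415
n = 0.01276 / 0.00415 = 3.08 ≈ 3 → Pb(C2H3O2)2·3H2O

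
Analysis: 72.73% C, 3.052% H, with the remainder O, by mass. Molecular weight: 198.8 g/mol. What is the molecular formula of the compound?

C12H6O3

Assume 100 g: 72.73 g C, 3.052 g H, 24.218 g O.
C: 72.73 g ÷ 12.01 g/mol = 6.056 mol
H: 3.052 g ÷ 1.008 g/mol = 3.028 mol
O: 24.218 g ÷ 16.00 g/mol = 1.514 mol
Ratios (÷ 1.514): C 4.001, H 2.000, O 1.000
≈ 4:2:1 → C4H2O
Empirical-formula mass = 66.06 g/mol
n = 198.8 / 66.06 = 3.01 ≈ 3
Molecular formula = (C4H2O)×3 = C12H6O3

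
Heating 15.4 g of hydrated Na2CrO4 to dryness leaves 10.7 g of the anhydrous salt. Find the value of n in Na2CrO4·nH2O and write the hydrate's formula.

Mass of water lost = 15.4 − 10.7 = 4.7 g → 4.7 / 18.02 = 0.2608 mol H2O
Molar mass of Na2CrO4 = 161.98 g/mol → mol Na2CrO4 = 10.7 / 161.98 = 0.06606
n = 0.2608 / 0.06606 = 3.95 ≈ 4 → Na2CrO4·4H2O

Na2CrO4·4H2O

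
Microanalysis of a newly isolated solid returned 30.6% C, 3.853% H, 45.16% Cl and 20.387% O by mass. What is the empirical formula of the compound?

Assume 100 g: 30.6 g C, 3.853 g H, 45.16 g Cl, 20.387 g O.
n(C) = 30.6/12.01 = 2.548, n(H) = 3.853/1.008 = 3.822, n(Cl) = 45.16/35.45 = 1.274, n(O) = 20.387/16.00 = 1.274
Smallest is Cl at 1.274 mol; normalising gives C 2.000, H 3.001, Cl 1.000, O 1.000
≈ 2:3:1:1 → C2H3ClO

C2H3ClO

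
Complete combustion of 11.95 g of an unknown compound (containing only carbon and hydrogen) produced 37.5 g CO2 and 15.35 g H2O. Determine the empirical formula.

mol C = 37.5 / 44.01 = 0.8521; mass C = 0.8521 × 12.01 = 10.23 g
mol H = 2 × (15.35 / 18.02) = 1.704; mass H = 1.704 × 1.008 = 1.717 g
Divide by the smallest (0.8521 mol C): C 1.000, H 1.999
Ratio ≈ 1:2, so the empirical formula is CH2

CH2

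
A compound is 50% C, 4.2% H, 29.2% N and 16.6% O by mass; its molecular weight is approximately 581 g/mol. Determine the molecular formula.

C24H24N12O6

Assume 100 g: 50 g C, 4.2 g H, 29.2 g N, 16.6 g O.
Moles — C: 50 / 12.01 = 4.163 mol; H: 4.2 / 1.008 = 4.167 mol; N: 29.2 / 14.01 = 2.084 mol; O: 16.6 / 16.00 = 1.038 mol
Divide by the smallest (1.038 mol O): C 4.013, H 4.016, N 2.009, O 1.000
≈ 4:4:2:1 → C4H4N2O
Empirical-formula mass = 96.09 g/mol
n = 581 / 96.09 = 6.05 ≈ 6
Molecular formula = (C4H4N2O)×6 = C24H24N12O6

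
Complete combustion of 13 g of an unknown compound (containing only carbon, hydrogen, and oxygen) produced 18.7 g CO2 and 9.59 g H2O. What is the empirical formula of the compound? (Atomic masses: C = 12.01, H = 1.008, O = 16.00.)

mol C = 18.7 / 44.01 = 0.4249; mass C = 0.4249 × 12.01 = 5.103 g
mol H = 2 × (9.59 / 18.02) = 1.064; mass H = 1.064 × 1.008 = 1.073 g
mass O = 13 − (6.176) = 6.824 g → mol O = 0.4265
Ratios (÷ 0.4249): C 1.000, H 2.505, O 1.004
Multiply by 2: C 2.00, H 5.01, O 2.01 → C2H5O2

C2H5O2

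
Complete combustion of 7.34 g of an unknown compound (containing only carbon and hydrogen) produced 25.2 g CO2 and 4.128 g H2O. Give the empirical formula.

C5H4

mol C = 25.2 / 44.01 = 0.5726; mass C = 0.5726 × 12.01 = 6.877 g
mol H = 2 × (4.128 / 18.02) = 0.4582; mass H = 0.4582 × 1.008 = 0.4618 g
Smallest is H at 0.4582 mol; normalising gives C 1.250, H 1.000
×4: C 5.00, H 4.00 → C5H4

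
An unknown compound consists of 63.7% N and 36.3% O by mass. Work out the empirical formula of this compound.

N2O

Assume 100 g: 63.7 g N, 36.3 g O.
Moles — N: 63.7 / 14.01 = 4.547 mol; O: 36.3 / 16.00 = 2.269 mol
Ratios (÷ 2.269): N 2.004, O 1.000
≈ 2:1 → N2O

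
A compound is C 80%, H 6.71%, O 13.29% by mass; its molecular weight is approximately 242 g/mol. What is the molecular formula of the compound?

C16H16O2

Assume 100 g: 80 g C, 6.71 g H, 13.29 g O.
Moles — C: 80 / 12.01 = 6.661 mol; H: 6.71 / 1.008 = 6.657 mol; O: 13.29 / 16.00 = 0.8306 mol
Ratios (÷ 0.8306): C 8.019, H 8.014, O 1.000
→ C8H8O
Empirical-formula mass = 120.14 g/mol
n = 242 / 120.14 = 2.01 ≈ 2
Molecular formula = (C8H8O)×2 = C16H16O2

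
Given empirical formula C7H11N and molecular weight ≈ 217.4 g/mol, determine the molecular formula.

Empirical-formula mass = 109.17 g/mol
n = 217.4 / 109.17 = 1.99 ≈ 2
Molecular formula = (C7H11N)2 = C14H22N2

C14H22N2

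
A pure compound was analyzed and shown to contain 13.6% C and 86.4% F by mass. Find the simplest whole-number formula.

Assume 100 g: 13.6 g C, 86.4 g F.
Moles — C: 13.6 / 12.01 = 1.132 mol; F: 86.4 / 19.00 = 4.547 mol
Divide by the smallest (1.132 mol C): C 1.000, F 4.016
Ratio ≈ 1:4, so the empirical formula is CF4

CF4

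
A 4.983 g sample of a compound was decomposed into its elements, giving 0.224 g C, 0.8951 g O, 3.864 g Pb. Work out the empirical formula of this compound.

C: 0.224 g ÷ 12.01 g/mol = 0.01865 mol
O: 0.8951 g ÷ 16.00 g/mol = 0.05594 mol
Pb: 3.864 g ÷ 207.2 g/mol = 0.01865 mol
Divide by the smallest (0.01865 mol Pb): C 1.000, O 3.000, Pb 1.000
Ratio ≈ 1:3:1, so the empirical formula is CO3Pb

CO3Pb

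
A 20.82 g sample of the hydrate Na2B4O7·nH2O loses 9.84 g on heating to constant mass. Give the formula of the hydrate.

Mass of anhydrous Na2B4O7 = 20.82 − 9.84 = 10.98 g
mol H2O = 9.84 / 18.02 = 0.5461
Molar mass of Na2B4O7 = 201.22 g/mol → mol Na2B4O7 = 10.98 / 201.22 = 0.05457
n = 0.5461 / 0.05457 = 10.01 ≈ 10 → Na2B4O7·10H2O

Na2B4O7·10H2O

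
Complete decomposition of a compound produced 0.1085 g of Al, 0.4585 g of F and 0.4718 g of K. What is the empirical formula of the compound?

AlF6K3

Moles — Al: 0.1085 / 26.98 = 0.004021 mol; F: 0.4585 / 19.00 = 0.02413 mol; K: 0.4718 / 39.10 = 0.01207 mol
Ratios (÷ 0.004021): Al 1.000, F 6.001, K 3.000
→ AlF6K3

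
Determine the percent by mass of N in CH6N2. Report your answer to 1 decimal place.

Molar mass = 1(12.01) + 6(1.008) + 2(14.01) = 46.078 g/mol
Mass of N per mole = 2 × 14.01 = 28.020 g
% N = 28.020 / 46.078 × 100 = 60.8%

60.8%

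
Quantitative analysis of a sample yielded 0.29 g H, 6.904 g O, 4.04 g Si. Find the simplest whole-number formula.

H: 0.29 g ÷ 1.008 g/mol = 0.2877 mol
O: 6.904 g ÷ 16.00 g/mol = 0.4315 mol
Si: 4.04 g ÷ 28.09 g/mol = 0.1438 mol
Smallest is Si at 0.1438 mol; normalising gives H 2.000, O 3.000, Si 1.000
≈ 2:3:1 → H2O3Si

H2O3Si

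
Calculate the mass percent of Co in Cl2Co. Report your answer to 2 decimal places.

45.39%

Molar mass = 2(35.45) + 1(58.93) = 129.830 g/mol
Mass of Co per mole = 1 × 58.93 = 58.930 g
% Co = 58.930 / 129.830 × 100 = 45.39%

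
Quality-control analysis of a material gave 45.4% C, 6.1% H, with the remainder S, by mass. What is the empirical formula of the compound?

C5H8S2

Assume 100 g: 45.4 g C, 6.1 g H, 48.5 g S.
C: 45.4 g ÷ 12.01 g/mol = 3.78 mol
H: 6.1 g ÷ 1.008 g/mol = 6.052 mol
S: 48.5 g ÷ 32.07 g/mol = 1.512 mol
Ratios (÷ 1.512): C 2.500, H 4.002, S 1.000
Scaling by 2: C 5.00, H 8.00, S 2.00 → C5H8S2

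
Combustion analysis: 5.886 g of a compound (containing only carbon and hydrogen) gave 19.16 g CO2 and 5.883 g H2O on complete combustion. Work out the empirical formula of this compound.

C2H3

mol C = 19.16 / 44.01 = 0.4354; mass C = 0.4354 × 12.01 = 5.229 g
mol H = 2 × (5.883 / 18.02) = 0.6529; mass H = 0.6529 × 1.008 = 0.6582 g
Divide by the smallest (0.4354 mol C): C 1.000, H 1.500
×2: C 2.00, H 3.00 → C2H3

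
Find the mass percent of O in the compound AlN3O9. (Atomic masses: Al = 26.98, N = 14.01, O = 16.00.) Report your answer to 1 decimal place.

67.6%

Molar mass = 1(26.98) + 3(14.01) + 9(16.00) = 213.010 g/mol
Mass of O per mole = 9 × 16.00 = 144.000 g
% O = 144.000 / 213.010 × 100 = 67.6%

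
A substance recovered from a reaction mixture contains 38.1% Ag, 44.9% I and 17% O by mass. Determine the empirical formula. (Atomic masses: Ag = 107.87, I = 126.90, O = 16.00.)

Assume 100 g: 38.1 g Ag, 44.9 g I, 17 g O.
n(Ag) = 38.1/107.87 = 0.3532, n(I) = 44.9/126.90 = 0.3538, n(O) = 17/16.00 = 1.062
Divide by the smallest (0.3532 mol Ag): Ag 1.000, I 1.002, O 3.008
Ratio ≈ 1:1:3, so the empirical formula is AgIO3

AgIO3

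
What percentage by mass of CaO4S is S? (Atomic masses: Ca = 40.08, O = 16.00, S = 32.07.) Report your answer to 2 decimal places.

23.55%

Molar mass = 1(40.08) + 4(16.00) + 1(32.07) = 136.150 g/mol
Mass of S per mole = 1 × 32.07 = 32.070 g
% S = 32.070 / 136.150 × 100 = 23.55%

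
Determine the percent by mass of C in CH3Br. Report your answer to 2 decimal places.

Molar mass = 1(12.01) + 3(1.008) + 1(79.90) = 94.934 g/mol
Mass of C per mole = 1 × 12.01 = 12.010 g
% C = 12.010 / 94.934 × 100 = 12.65%

12.65%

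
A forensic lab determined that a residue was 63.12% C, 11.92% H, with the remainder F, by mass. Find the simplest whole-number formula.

C4H9F

Assume 100 g: 63.12 g C, 11.92 g H, 24.96 g F.
Moles — C: 63.12 / 12.01 = 5.256 mol; H: 11.92 / 1.008 = 11.83 mol; F: 24.96 / 19.00 = 1.314 mol
Divide by the smallest (1.314 mol F): C 4.001, H 9.002, F 1.000
≈ 4:9:1 → C4H9F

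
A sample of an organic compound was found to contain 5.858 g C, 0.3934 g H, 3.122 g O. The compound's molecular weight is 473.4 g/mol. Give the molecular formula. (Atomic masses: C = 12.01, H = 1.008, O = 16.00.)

C25H20O10

Moles — C: 5.858 / 12.01 = 0.4878 mol; H: 0.3934 / 1.008 = 0.3903 mol; O: 3.122 / 16.00 = 0.1951 mol
Ratios (÷ 0.1951): C 2.500, H 2.000, O 1.000
Scaling by 2: C 5.00, H 4.00, O 2.00 → C5H4O2
Empirical-formula mass = 96.08 g/mol
n = 473.4 / 96.08 = 4.93 ≈ 5
Molecular formula = (C5H4O2)×5 = C25H20O10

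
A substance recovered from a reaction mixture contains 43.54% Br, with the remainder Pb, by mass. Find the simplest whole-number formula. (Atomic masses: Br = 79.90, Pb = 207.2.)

Assume 100 g: 43.54 g Br, 56.46 g Pb.
Moles — Br: 43.54 / 79.90 = 0.5449 mol; Pb: 56.46 / 207.2 = 0.2725 mol
Ratios (÷ 0.2725): Br 2.000, Pb 1.000
≈ 2:1 → Br2Pb

Br2Pb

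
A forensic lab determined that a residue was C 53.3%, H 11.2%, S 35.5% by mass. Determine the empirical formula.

C4H10S

Assume 100 g: 53.3 g C, 11.2 g H, 35.5 g S.
C: 53.3 g ÷ 12.01 g/mol = 4.438 mol
H: 11.2 g ÷ 1.008 g/mol = 11.11 mol
S: 35.5 g ÷ 32.07 g/mol = 1.107 mol
Smallest is S at 1.107 mol; normalising gives C 4.009, H 10.038, S 1.000
Ratio ≈ 4:10:1, so the empirical formula is C4H10S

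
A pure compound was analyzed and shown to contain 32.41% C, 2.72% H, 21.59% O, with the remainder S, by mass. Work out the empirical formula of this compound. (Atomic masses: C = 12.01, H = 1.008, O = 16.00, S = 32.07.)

Assume 100 g: 32.41 g C, 2.72 g H, 21.59 g O, 43.28 g S.
n(C) = 32.41/12.01 = 2.699, n(H) = 2.72/1.008 = 2.698, n(O) = 21.59/16.00 = 1.349, n(S) = 43.28/32.07 = 1.35
Divide by the smallest (1.349 mol O): C 2.000, H 2.000, O 1.000, S 1.000
Ratio ≈ 2:2:1:1, so the empirical formula is C2H2OS

C2H2OS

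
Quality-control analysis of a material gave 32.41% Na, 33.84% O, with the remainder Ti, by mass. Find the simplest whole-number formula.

Assume 100 g: 32.41 g Na, 33.84 g O, 33.75 g Ti.
Moles — Na: 32.41 / 22.99 = 1.41 mol; O: 33.84 / 16.00 = 2.115 mol; Ti: 33.75 / 47.87 = 0.705 mol
Ratios (÷ 0.705): Na 2.000, O 3.000, Ti 1.000
≈ 2:3:1 → Na2O3Ti

Na2O3Ti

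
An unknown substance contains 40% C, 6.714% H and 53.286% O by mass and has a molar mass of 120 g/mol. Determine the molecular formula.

C4H8O4

Assume 100 g: 40 g C, 6.714 g H, 53.286 g O.
C: 40 g ÷ 12.01 g/mol = 3.331 mol
H: 6.714 g ÷ 1.008 g/mol = 6.661 mol
O: 53.286 g ÷ 16.00 g/mol = 3.33 mol
Divide by the smallest (3.33 mol O): C 1.000, H 2.000, O 1.000
→ CH2O
Empirical-formula mass = 30.03 g/mol
n = 120 / 30.03 = 4.00 ≈ 4
Molecular formula = (CH2O)×4 = C4H8O4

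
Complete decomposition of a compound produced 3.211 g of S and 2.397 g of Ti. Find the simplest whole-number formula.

S: 3.211 g ÷ 32.07 g/mol = 0.1001 mol
Ti: 2.397 g ÷ 47.87 g/mol = 0.05007 mol
Smallest is Ti at 0.05007 mol; normalising gives S 2.000, Ti 1.000
Ratio ≈ 2:1, so the empirical formula is S2Ti

S2Ti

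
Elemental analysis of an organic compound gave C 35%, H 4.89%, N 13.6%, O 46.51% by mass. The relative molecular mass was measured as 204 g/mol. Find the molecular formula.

C6H10N2O6

Assume 100 g: 35 g C, 4.89 g H, 13.6 g N, 46.51 g O.
n(C) = 35/12.01 = 2.914, n(H) = 4.89/1.008 = 4.851, n(N) = 13.6/14.01 = 0.9707, n(O) = 46.51/16.00 = 2.907
Smallest is N at 0.9707 mol; normalising gives C 3.002, H 4.997, N 1.000, O 2.995
Ratio ≈ 3:5:1:3, so the empirical formula is C3H5NO3
Empirical-formula mass = 103.08 g/mol
n = 204 / 103.08 = 1.98 ≈ 2
Molecular formula = (C3H5NO3)×2 = C6H10N2O6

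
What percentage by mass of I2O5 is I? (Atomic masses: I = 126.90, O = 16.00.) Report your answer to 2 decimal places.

76.03%

Molar mass = 2(126.90) + 5(16.00) = 333.800 g/mol
Mass of I per mole = 2 × 126.90 = 253.800 g
% I = 253.800 / 333.800 × 100 = 76.03%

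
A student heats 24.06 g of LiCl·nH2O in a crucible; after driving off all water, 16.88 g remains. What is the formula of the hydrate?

LiCl·H2O

Mass of water lost = 24.06 − 16.88 = 7.18 g → 7.18 / 18.02 = 0.3984 mol H2O
Molar mass of LiCl = 42.39 g/mol → mol LiCl = 16.88 / 42.39 = 0.3982
n = 0.3984 / 0.3982 = 1.00 ≈ 1 → LiCl·H2O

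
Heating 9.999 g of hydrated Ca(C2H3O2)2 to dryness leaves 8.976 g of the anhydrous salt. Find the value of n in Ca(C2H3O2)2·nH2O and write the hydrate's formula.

Ca(C2H3O2)2·H2O

Mass of water lost = 9.999 − 8.976 = 1.023 g → 1.023 / 18.02 = 0.05677 mol H2O
Molar mass of Ca(C2H3O2)2 = 158.17 g/mol → mol Ca(C2H3O2)2 = 8.976 / 158.17 = 0.05675
n = 0.05677 / 0.05675 = 1.00 ≈ 1 → Ca(C2H3O2)2·H2O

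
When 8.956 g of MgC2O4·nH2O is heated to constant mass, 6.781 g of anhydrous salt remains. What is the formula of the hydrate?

Mass of water lost = 8.956 − 6.781 = 2.175 g → 2.175 / 18.02 = 0.1207 mol H2O
Molar mass of MgC2O4 = 112.33 g/mol → mol MgC2O4 = 6.781 / 112.33 = 0.06037
n = 0.1207 / 0.06037 = 2.00 ≈ 2 → MgC2O4·2H2O

MgC2O4·2H2O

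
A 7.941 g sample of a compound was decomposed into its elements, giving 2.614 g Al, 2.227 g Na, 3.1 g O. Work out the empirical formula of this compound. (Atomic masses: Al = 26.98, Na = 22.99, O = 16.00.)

Al: 2.614 g ÷ 26.98 g/mol = 0.09689 mol
Na: 2.227 g ÷ 22.99 g/mol = 0.09687 mol
O: 3.1 g ÷ 16.00 g/mol = 0.1938 mol
Smallest is Na at 0.09687 mol; normalising gives Al 1.000, Na 1.000, O 2.000
→ AlNaO2

AlNaO2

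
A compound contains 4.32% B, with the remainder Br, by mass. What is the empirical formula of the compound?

Assume 100 g: 4.32 g B, 95.68 g Br.
n(B) = 4.32/10.81 = 0.3996, n(Br) = 95.68/79.90 = 1.197
Smallest is B at 0.3996 mol; normalising gives B 1.000, Br 2.997
Ratio ≈ 1:3, so the empirical formula is BBr3

BBr3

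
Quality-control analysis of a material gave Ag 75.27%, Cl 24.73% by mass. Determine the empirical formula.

AgCl

Assume 100 g: 75.27 g Ag, 24.73 g Cl.
Moles — Ag: 75.27 / 107.87 = 0.6978 mol; Cl: 24.73 / 35.45 = 0.6976 mol
Ratios (÷ 0.6976): Ag 1.000, Cl 1.000
Ratio ≈ 1:1, so the empirical formula is AgCl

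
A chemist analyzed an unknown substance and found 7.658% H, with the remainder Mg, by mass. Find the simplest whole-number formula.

H2Mg

Assume 100 g: 7.658 g H, 92.342 g Mg.
n(H) = 7.658/1.008 = 7.597, n(Mg) = 92.342/24.31 = 3.799
Divide by the smallest (3.799 mol Mg): H 2.000, Mg 1.000
Ratio ≈ 2:1, so the empirical formula is H2Mg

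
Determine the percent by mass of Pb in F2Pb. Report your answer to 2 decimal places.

Molar mass = 2(19.00) + 1(207.2) = 245.200 g/mol
Mass of Pb per mole = 1 × 207.2 = 207.200 g
% Pb = 207.200 / 245.200 × 100 = 84.50%

84.50%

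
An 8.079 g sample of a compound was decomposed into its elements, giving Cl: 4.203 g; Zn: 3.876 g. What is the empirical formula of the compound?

Cl2Zn

Moles — Cl: 4.203 / 35.45 = 0.1186 mol; Zn: 3.876 / 65.38 = 0.05928 mol
Ratios (÷ 0.05928): Cl 2.000, Zn 1.000
→ Cl2Zn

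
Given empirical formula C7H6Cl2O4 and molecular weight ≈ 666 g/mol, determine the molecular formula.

Empirical-formula mass = 225.02 g/mol
n = 666 / 225.02 = 2.96 ≈ 3
Molecular formula = (C7H6Cl2O4)3 = C21H18Cl6O12

C21H18Cl6O12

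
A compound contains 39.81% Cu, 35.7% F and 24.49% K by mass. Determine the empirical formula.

Assume 100 g: 39.81 g Cu, 35.7 g F, 24.49 g K.
Cu: 39.81 g ÷ 63.55 g/mol = 0.6264 mol
F: 35.7 g ÷ 19.00 g/mol = 1.879 mol
K: 24.49 g ÷ 39.10 g/mol = 0.6263 mol
Smallest is K at 0.6263 mol; normalising gives Cu 1.000, F 3.000, K 1.000
≈ 1:3:1 → CuF3K

CuF3K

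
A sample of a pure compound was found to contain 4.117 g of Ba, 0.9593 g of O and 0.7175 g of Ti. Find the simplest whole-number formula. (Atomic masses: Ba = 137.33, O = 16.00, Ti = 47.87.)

Ba2O4Ti

Moles — Ba: 4.117 / 137.33 = 0.02998 mol; O: 0.9593 / 16.00 = 0.05996 mol; Ti: 0.7175 / 47.87 = 0.01499 mol
Ratios (÷ 0.01499): Ba 2.000, O 4.000, Ti 1.000
Ratio ≈ 2:4:1, so the empirical formula is Ba2O4Ti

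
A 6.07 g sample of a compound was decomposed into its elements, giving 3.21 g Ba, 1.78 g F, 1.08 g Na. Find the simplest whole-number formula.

BaF4Na2

Ba: 3.21 g ÷ 137.33 g/mol = 0.02337 mol
F: 1.78 g ÷ 19.00 g/mol = 0.09368 mol
Na: 1.08 g ÷ 22.99 g/mol = 0.04698 mol
Ratios (÷ 0.02337): Ba 1.000, F 4.008, Na 2.010
→ BaF4Na2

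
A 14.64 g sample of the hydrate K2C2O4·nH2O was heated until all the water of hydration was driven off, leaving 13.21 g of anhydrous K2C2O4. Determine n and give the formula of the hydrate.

Mass of water lost = 14.64 − 13.21 = 1.43 g → 1.43 / 18.02 = 0.07936 mol H2O
Molar mass of K2C2O4 = 166.22 g/mol → mol K2C2O4 = 13.21 / 166.22 = 0.07947
n = 0.07936 / 0.07947 = 1.00 ≈ 1 → K2C2O4·H2O

K2C2O4·H2O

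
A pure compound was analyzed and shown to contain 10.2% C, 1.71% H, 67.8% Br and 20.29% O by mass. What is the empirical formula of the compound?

Assume 100 g: 10.2 g C, 1.71 g H, 67.8 g Br, 20.29 g O.
n(C) = 10.2/12.01 = 0.8493, n(H) = 1.71/1.008 = 1.696, n(Br) = 67.8/79.90 = 0.8486, n(O) = 20.29/16.00 = 1.268
Smallest is Br at 0.8486 mol; normalising gives C 1.001, H 1.999, Br 1.000, O 1.494
Scaling by 2: C 2.00, H 4.00, Br 2.00, O 2.99 → C2H4Br2O3

C2H4Br2O3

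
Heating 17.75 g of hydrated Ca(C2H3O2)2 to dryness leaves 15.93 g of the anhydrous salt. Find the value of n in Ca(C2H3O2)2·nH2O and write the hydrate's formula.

Ca(C2H3O2)2·H2O

Mass of water lost = 17.75 − 15.93 = 1.82 g → 1.82 / 18.02 = 0.101 mol H2O
Molar mass of Ca(C2H3O2)2 = 158.17 g/mol → mol Ca(C2H3O2)2 = 15.93 / 158.17 = 0.1007
n = 0.101 / 0.1007 = 1.00 ≈ 1 → Ca(C2H3O2)2·H2O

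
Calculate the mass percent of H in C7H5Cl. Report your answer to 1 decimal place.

4.0%

Molar mass = 7(12.01) + 5(1.008) + 1(35.45) = 124.560 g/mol
Mass of H per mole = 5 × 1.008 = 5.040 g
% H = 5.040 / 124.560 × 100 = 4.0%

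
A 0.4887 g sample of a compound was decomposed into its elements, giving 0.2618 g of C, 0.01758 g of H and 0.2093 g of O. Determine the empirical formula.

Moles — C: 0.2618 / 12.01 = 0.0218 mol; H: 0.01758 / 1.008 = 0.01744 mol; O: 0.2093 / 16.00 = 0.01308 mol
Smallest is O at 0.01308 mol; normalising gives C 1.666, H 1.333, O 1.000
Multiply by 3: C 5.00, H 4.00, O 3.00 → C5H4O3

C5H4O3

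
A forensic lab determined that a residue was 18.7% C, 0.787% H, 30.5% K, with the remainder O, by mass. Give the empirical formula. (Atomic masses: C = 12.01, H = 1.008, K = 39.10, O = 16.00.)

C2HKO4

Assume 100 g: 18.7 g C, 0.787 g H, 30.5 g K, 50.01 g O.
C: 18.7 g ÷ 12.01 g/mol = 1.557 mol
H: 0.787 g ÷ 1.008 g/mol = 0.7808 mol
K: 30.5 g ÷ 39.10 g/mol = 0.7801 mol
O: 50.01 g ÷ 16.00 g/mol = 3.126 mol
Divide by the smallest (0.7801 mol K): C 1.996, H 1.001, K 1.000, O 4.007
Ratio ≈ 2:1:1:4, so the empirical formula is C2HKO4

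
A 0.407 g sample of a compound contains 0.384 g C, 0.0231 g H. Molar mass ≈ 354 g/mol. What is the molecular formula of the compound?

C28H20

C: 0.384 g ÷ 12.01 g/mol = 0.03197 mol
H: 0.0231 g ÷ 1.008 g/mol = 0.02292 mol
Divide by the smallest (0.02292 mol H): C 1.395, H 1.000
×5: C 6.98, H 5.00 → C7H5
Empirical-formula mass = 89.11 g/mol
n = 354 / 89.11 = 3.97 ≈ 4
Molecular formula = (C7H5)×4 = C28H20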